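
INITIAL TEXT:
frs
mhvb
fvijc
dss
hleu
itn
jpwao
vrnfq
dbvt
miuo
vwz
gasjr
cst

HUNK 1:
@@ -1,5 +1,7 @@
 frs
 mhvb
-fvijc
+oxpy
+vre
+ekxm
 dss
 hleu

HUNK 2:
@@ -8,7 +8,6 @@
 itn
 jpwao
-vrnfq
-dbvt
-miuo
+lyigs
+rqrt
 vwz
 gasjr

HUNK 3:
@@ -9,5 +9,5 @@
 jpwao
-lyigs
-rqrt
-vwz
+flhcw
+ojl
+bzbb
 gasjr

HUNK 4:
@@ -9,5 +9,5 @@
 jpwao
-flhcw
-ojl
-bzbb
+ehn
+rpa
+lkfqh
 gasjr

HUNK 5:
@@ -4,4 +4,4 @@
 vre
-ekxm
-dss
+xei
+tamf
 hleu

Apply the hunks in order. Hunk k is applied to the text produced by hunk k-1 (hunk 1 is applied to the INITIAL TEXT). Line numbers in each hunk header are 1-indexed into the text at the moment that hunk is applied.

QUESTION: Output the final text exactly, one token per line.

Hunk 1: at line 1 remove [fvijc] add [oxpy,vre,ekxm] -> 15 lines: frs mhvb oxpy vre ekxm dss hleu itn jpwao vrnfq dbvt miuo vwz gasjr cst
Hunk 2: at line 8 remove [vrnfq,dbvt,miuo] add [lyigs,rqrt] -> 14 lines: frs mhvb oxpy vre ekxm dss hleu itn jpwao lyigs rqrt vwz gasjr cst
Hunk 3: at line 9 remove [lyigs,rqrt,vwz] add [flhcw,ojl,bzbb] -> 14 lines: frs mhvb oxpy vre ekxm dss hleu itn jpwao flhcw ojl bzbb gasjr cst
Hunk 4: at line 9 remove [flhcw,ojl,bzbb] add [ehn,rpa,lkfqh] -> 14 lines: frs mhvb oxpy vre ekxm dss hleu itn jpwao ehn rpa lkfqh gasjr cst
Hunk 5: at line 4 remove [ekxm,dss] add [xei,tamf] -> 14 lines: frs mhvb oxpy vre xei tamf hleu itn jpwao ehn rpa lkfqh gasjr cst

Answer: frs
mhvb
oxpy
vre
xei
tamf
hleu
itn
jpwao
ehn
rpa
lkfqh
gasjr
cst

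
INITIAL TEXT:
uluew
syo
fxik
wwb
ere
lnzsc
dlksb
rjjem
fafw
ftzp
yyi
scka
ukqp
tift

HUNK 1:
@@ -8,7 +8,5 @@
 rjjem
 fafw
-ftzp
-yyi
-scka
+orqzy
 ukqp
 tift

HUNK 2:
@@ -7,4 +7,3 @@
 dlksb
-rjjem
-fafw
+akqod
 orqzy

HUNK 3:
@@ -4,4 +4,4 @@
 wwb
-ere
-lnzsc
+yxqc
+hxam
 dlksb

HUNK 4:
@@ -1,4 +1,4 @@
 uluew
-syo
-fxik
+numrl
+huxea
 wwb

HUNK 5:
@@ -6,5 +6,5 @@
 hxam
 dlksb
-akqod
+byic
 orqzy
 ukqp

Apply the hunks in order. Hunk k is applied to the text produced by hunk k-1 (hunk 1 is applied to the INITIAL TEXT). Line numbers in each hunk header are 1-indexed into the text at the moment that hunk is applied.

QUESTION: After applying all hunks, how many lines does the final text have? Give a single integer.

Answer: 11

Derivation:
Hunk 1: at line 8 remove [ftzp,yyi,scka] add [orqzy] -> 12 lines: uluew syo fxik wwb ere lnzsc dlksb rjjem fafw orqzy ukqp tift
Hunk 2: at line 7 remove [rjjem,fafw] add [akqod] -> 11 lines: uluew syo fxik wwb ere lnzsc dlksb akqod orqzy ukqp tift
Hunk 3: at line 4 remove [ere,lnzsc] add [yxqc,hxam] -> 11 lines: uluew syo fxik wwb yxqc hxam dlksb akqod orqzy ukqp tift
Hunk 4: at line 1 remove [syo,fxik] add [numrl,huxea] -> 11 lines: uluew numrl huxea wwb yxqc hxam dlksb akqod orqzy ukqp tift
Hunk 5: at line 6 remove [akqod] add [byic] -> 11 lines: uluew numrl huxea wwb yxqc hxam dlksb byic orqzy ukqp tift
Final line count: 11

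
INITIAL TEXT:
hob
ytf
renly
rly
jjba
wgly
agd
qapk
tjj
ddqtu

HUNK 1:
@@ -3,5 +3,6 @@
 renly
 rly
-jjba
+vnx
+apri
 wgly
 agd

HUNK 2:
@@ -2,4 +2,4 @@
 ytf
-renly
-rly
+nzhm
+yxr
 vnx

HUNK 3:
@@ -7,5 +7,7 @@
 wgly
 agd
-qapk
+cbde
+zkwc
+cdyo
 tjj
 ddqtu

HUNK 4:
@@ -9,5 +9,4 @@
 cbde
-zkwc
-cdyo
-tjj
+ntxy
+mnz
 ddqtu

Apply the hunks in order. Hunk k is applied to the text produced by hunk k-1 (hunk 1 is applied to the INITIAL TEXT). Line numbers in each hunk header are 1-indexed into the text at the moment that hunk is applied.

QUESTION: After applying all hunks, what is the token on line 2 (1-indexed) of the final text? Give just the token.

Hunk 1: at line 3 remove [jjba] add [vnx,apri] -> 11 lines: hob ytf renly rly vnx apri wgly agd qapk tjj ddqtu
Hunk 2: at line 2 remove [renly,rly] add [nzhm,yxr] -> 11 lines: hob ytf nzhm yxr vnx apri wgly agd qapk tjj ddqtu
Hunk 3: at line 7 remove [qapk] add [cbde,zkwc,cdyo] -> 13 lines: hob ytf nzhm yxr vnx apri wgly agd cbde zkwc cdyo tjj ddqtu
Hunk 4: at line 9 remove [zkwc,cdyo,tjj] add [ntxy,mnz] -> 12 lines: hob ytf nzhm yxr vnx apri wgly agd cbde ntxy mnz ddqtu
Final line 2: ytf

Answer: ytf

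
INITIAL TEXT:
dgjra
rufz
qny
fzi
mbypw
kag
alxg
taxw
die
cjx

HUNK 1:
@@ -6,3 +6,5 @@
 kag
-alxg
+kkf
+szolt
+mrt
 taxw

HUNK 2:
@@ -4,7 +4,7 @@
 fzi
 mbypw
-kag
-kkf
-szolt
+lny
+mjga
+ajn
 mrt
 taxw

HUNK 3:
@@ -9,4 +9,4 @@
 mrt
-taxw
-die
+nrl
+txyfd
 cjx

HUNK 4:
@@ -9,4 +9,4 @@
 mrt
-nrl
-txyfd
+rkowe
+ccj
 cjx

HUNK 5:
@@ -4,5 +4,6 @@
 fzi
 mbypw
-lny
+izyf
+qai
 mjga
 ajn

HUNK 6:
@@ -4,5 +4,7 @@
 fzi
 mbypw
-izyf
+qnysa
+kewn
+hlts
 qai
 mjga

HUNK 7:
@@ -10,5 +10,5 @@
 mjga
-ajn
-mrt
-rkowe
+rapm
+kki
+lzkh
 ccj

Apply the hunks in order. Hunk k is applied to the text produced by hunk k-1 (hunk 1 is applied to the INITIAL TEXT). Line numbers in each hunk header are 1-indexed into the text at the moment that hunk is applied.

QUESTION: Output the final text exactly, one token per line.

Hunk 1: at line 6 remove [alxg] add [kkf,szolt,mrt] -> 12 lines: dgjra rufz qny fzi mbypw kag kkf szolt mrt taxw die cjx
Hunk 2: at line 4 remove [kag,kkf,szolt] add [lny,mjga,ajn] -> 12 lines: dgjra rufz qny fzi mbypw lny mjga ajn mrt taxw die cjx
Hunk 3: at line 9 remove [taxw,die] add [nrl,txyfd] -> 12 lines: dgjra rufz qny fzi mbypw lny mjga ajn mrt nrl txyfd cjx
Hunk 4: at line 9 remove [nrl,txyfd] add [rkowe,ccj] -> 12 lines: dgjra rufz qny fzi mbypw lny mjga ajn mrt rkowe ccj cjx
Hunk 5: at line 4 remove [lny] add [izyf,qai] -> 13 lines: dgjra rufz qny fzi mbypw izyf qai mjga ajn mrt rkowe ccj cjx
Hunk 6: at line 4 remove [izyf] add [qnysa,kewn,hlts] -> 15 lines: dgjra rufz qny fzi mbypw qnysa kewn hlts qai mjga ajn mrt rkowe ccj cjx
Hunk 7: at line 10 remove [ajn,mrt,rkowe] add [rapm,kki,lzkh] -> 15 lines: dgjra rufz qny fzi mbypw qnysa kewn hlts qai mjga rapm kki lzkh ccj cjx

Answer: dgjra
rufz
qny
fzi
mbypw
qnysa
kewn
hlts
qai
mjga
rapm
kki
lzkh
ccj
cjx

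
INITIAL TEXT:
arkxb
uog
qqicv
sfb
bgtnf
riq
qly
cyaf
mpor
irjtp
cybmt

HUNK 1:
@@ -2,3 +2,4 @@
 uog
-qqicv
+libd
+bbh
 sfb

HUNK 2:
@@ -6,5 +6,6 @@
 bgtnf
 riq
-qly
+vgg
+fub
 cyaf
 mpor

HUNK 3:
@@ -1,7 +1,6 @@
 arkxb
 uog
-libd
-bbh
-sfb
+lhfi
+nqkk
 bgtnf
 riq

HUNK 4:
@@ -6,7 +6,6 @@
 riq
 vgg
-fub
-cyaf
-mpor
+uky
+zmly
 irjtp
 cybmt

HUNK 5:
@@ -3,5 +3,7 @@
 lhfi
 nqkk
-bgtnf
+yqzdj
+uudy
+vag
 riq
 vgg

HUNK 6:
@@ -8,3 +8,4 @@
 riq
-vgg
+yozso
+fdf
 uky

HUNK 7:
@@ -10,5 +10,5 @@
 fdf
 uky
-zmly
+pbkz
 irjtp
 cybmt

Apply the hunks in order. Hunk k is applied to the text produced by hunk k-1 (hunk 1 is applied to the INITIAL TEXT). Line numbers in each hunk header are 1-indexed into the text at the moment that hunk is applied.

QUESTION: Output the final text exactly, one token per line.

Hunk 1: at line 2 remove [qqicv] add [libd,bbh] -> 12 lines: arkxb uog libd bbh sfb bgtnf riq qly cyaf mpor irjtp cybmt
Hunk 2: at line 6 remove [qly] add [vgg,fub] -> 13 lines: arkxb uog libd bbh sfb bgtnf riq vgg fub cyaf mpor irjtp cybmt
Hunk 3: at line 1 remove [libd,bbh,sfb] add [lhfi,nqkk] -> 12 lines: arkxb uog lhfi nqkk bgtnf riq vgg fub cyaf mpor irjtp cybmt
Hunk 4: at line 6 remove [fub,cyaf,mpor] add [uky,zmly] -> 11 lines: arkxb uog lhfi nqkk bgtnf riq vgg uky zmly irjtp cybmt
Hunk 5: at line 3 remove [bgtnf] add [yqzdj,uudy,vag] -> 13 lines: arkxb uog lhfi nqkk yqzdj uudy vag riq vgg uky zmly irjtp cybmt
Hunk 6: at line 8 remove [vgg] add [yozso,fdf] -> 14 lines: arkxb uog lhfi nqkk yqzdj uudy vag riq yozso fdf uky zmly irjtp cybmt
Hunk 7: at line 10 remove [zmly] add [pbkz] -> 14 lines: arkxb uog lhfi nqkk yqzdj uudy vag riq yozso fdf uky pbkz irjtp cybmt

Answer: arkxb
uog
lhfi
nqkk
yqzdj
uudy
vag
riq
yozso
fdf
uky
pbkz
irjtp
cybmt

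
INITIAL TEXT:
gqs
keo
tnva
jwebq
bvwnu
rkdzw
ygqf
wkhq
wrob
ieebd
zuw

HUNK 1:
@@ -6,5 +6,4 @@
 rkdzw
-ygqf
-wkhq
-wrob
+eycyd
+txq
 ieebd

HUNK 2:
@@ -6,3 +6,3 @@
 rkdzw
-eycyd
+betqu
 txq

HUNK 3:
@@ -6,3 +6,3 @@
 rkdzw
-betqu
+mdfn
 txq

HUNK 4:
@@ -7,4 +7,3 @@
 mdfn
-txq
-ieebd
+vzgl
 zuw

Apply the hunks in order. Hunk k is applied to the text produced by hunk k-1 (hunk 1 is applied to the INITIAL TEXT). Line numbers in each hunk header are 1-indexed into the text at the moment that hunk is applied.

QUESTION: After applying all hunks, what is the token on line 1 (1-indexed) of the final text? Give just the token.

Answer: gqs

Derivation:
Hunk 1: at line 6 remove [ygqf,wkhq,wrob] add [eycyd,txq] -> 10 lines: gqs keo tnva jwebq bvwnu rkdzw eycyd txq ieebd zuw
Hunk 2: at line 6 remove [eycyd] add [betqu] -> 10 lines: gqs keo tnva jwebq bvwnu rkdzw betqu txq ieebd zuw
Hunk 3: at line 6 remove [betqu] add [mdfn] -> 10 lines: gqs keo tnva jwebq bvwnu rkdzw mdfn txq ieebd zuw
Hunk 4: at line 7 remove [txq,ieebd] add [vzgl] -> 9 lines: gqs keo tnva jwebq bvwnu rkdzw mdfn vzgl zuw
Final line 1: gqs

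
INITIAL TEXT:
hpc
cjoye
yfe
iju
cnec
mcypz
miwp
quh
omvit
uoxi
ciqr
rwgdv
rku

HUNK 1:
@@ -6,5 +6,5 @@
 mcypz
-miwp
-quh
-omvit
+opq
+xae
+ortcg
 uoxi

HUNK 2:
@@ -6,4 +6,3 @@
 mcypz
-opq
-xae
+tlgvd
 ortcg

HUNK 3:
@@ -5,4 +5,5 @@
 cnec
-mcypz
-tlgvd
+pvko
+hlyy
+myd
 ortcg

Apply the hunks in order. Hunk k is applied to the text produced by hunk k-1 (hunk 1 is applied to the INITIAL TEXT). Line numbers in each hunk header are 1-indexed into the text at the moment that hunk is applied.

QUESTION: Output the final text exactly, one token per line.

Hunk 1: at line 6 remove [miwp,quh,omvit] add [opq,xae,ortcg] -> 13 lines: hpc cjoye yfe iju cnec mcypz opq xae ortcg uoxi ciqr rwgdv rku
Hunk 2: at line 6 remove [opq,xae] add [tlgvd] -> 12 lines: hpc cjoye yfe iju cnec mcypz tlgvd ortcg uoxi ciqr rwgdv rku
Hunk 3: at line 5 remove [mcypz,tlgvd] add [pvko,hlyy,myd] -> 13 lines: hpc cjoye yfe iju cnec pvko hlyy myd ortcg uoxi ciqr rwgdv rku

Answer: hpc
cjoye
yfe
iju
cnec
pvko
hlyy
myd
ortcg
uoxi
ciqr
rwgdv
rku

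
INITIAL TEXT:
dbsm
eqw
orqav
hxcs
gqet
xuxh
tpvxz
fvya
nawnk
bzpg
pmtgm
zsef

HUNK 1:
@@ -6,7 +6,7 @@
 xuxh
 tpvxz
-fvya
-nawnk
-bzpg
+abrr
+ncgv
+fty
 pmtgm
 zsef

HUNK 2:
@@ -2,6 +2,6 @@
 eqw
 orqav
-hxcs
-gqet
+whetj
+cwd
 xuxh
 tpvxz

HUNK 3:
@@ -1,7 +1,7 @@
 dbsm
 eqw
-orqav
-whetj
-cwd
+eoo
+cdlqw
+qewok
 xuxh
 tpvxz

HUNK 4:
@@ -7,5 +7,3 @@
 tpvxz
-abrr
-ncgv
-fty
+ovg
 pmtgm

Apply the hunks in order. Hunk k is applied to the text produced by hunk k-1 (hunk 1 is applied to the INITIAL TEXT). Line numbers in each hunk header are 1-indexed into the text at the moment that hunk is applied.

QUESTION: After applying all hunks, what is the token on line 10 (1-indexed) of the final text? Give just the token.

Answer: zsef

Derivation:
Hunk 1: at line 6 remove [fvya,nawnk,bzpg] add [abrr,ncgv,fty] -> 12 lines: dbsm eqw orqav hxcs gqet xuxh tpvxz abrr ncgv fty pmtgm zsef
Hunk 2: at line 2 remove [hxcs,gqet] add [whetj,cwd] -> 12 lines: dbsm eqw orqav whetj cwd xuxh tpvxz abrr ncgv fty pmtgm zsef
Hunk 3: at line 1 remove [orqav,whetj,cwd] add [eoo,cdlqw,qewok] -> 12 lines: dbsm eqw eoo cdlqw qewok xuxh tpvxz abrr ncgv fty pmtgm zsef
Hunk 4: at line 7 remove [abrr,ncgv,fty] add [ovg] -> 10 lines: dbsm eqw eoo cdlqw qewok xuxh tpvxz ovg pmtgm zsef
Final line 10: zsef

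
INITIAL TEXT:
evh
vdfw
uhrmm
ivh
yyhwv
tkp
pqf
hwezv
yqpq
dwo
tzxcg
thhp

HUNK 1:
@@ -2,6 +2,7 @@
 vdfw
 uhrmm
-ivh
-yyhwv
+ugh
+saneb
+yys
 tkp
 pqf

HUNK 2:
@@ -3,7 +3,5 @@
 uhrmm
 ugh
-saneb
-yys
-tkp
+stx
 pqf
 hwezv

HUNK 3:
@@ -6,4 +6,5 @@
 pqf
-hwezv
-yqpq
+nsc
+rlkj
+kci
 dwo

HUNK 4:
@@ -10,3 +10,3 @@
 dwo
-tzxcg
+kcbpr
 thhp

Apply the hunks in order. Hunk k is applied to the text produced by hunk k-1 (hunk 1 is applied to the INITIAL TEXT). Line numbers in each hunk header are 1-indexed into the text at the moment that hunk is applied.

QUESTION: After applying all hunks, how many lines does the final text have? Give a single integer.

Answer: 12

Derivation:
Hunk 1: at line 2 remove [ivh,yyhwv] add [ugh,saneb,yys] -> 13 lines: evh vdfw uhrmm ugh saneb yys tkp pqf hwezv yqpq dwo tzxcg thhp
Hunk 2: at line 3 remove [saneb,yys,tkp] add [stx] -> 11 lines: evh vdfw uhrmm ugh stx pqf hwezv yqpq dwo tzxcg thhp
Hunk 3: at line 6 remove [hwezv,yqpq] add [nsc,rlkj,kci] -> 12 lines: evh vdfw uhrmm ugh stx pqf nsc rlkj kci dwo tzxcg thhp
Hunk 4: at line 10 remove [tzxcg] add [kcbpr] -> 12 lines: evh vdfw uhrmm ugh stx pqf nsc rlkj kci dwo kcbpr thhp
Final line count: 12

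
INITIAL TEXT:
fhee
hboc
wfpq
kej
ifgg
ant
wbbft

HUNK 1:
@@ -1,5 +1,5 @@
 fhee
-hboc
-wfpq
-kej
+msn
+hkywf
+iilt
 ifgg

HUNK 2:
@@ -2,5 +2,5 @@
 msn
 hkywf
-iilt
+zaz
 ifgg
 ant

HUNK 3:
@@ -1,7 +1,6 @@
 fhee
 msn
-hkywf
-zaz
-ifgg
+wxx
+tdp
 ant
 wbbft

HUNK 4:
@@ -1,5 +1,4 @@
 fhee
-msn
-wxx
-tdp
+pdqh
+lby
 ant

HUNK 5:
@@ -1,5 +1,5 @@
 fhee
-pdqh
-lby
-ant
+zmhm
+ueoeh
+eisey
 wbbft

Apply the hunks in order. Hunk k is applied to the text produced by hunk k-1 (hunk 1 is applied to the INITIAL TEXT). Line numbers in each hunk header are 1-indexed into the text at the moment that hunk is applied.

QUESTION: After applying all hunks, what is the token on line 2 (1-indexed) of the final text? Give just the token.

Hunk 1: at line 1 remove [hboc,wfpq,kej] add [msn,hkywf,iilt] -> 7 lines: fhee msn hkywf iilt ifgg ant wbbft
Hunk 2: at line 2 remove [iilt] add [zaz] -> 7 lines: fhee msn hkywf zaz ifgg ant wbbft
Hunk 3: at line 1 remove [hkywf,zaz,ifgg] add [wxx,tdp] -> 6 lines: fhee msn wxx tdp ant wbbft
Hunk 4: at line 1 remove [msn,wxx,tdp] add [pdqh,lby] -> 5 lines: fhee pdqh lby ant wbbft
Hunk 5: at line 1 remove [pdqh,lby,ant] add [zmhm,ueoeh,eisey] -> 5 lines: fhee zmhm ueoeh eisey wbbft
Final line 2: zmhm

Answer: zmhm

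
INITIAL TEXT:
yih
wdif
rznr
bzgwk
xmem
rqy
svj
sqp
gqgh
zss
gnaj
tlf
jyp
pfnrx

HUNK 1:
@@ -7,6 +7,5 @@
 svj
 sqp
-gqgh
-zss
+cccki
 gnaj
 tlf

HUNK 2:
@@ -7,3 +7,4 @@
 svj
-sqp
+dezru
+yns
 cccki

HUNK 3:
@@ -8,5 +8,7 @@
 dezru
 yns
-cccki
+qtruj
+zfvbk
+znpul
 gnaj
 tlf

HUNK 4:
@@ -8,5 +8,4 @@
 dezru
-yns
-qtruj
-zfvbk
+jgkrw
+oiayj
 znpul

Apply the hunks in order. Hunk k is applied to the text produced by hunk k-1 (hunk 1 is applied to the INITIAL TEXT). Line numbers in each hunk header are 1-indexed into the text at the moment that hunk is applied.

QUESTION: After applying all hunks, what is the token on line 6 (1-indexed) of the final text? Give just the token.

Answer: rqy

Derivation:
Hunk 1: at line 7 remove [gqgh,zss] add [cccki] -> 13 lines: yih wdif rznr bzgwk xmem rqy svj sqp cccki gnaj tlf jyp pfnrx
Hunk 2: at line 7 remove [sqp] add [dezru,yns] -> 14 lines: yih wdif rznr bzgwk xmem rqy svj dezru yns cccki gnaj tlf jyp pfnrx
Hunk 3: at line 8 remove [cccki] add [qtruj,zfvbk,znpul] -> 16 lines: yih wdif rznr bzgwk xmem rqy svj dezru yns qtruj zfvbk znpul gnaj tlf jyp pfnrx
Hunk 4: at line 8 remove [yns,qtruj,zfvbk] add [jgkrw,oiayj] -> 15 lines: yih wdif rznr bzgwk xmem rqy svj dezru jgkrw oiayj znpul gnaj tlf jyp pfnrx
Final line 6: rqy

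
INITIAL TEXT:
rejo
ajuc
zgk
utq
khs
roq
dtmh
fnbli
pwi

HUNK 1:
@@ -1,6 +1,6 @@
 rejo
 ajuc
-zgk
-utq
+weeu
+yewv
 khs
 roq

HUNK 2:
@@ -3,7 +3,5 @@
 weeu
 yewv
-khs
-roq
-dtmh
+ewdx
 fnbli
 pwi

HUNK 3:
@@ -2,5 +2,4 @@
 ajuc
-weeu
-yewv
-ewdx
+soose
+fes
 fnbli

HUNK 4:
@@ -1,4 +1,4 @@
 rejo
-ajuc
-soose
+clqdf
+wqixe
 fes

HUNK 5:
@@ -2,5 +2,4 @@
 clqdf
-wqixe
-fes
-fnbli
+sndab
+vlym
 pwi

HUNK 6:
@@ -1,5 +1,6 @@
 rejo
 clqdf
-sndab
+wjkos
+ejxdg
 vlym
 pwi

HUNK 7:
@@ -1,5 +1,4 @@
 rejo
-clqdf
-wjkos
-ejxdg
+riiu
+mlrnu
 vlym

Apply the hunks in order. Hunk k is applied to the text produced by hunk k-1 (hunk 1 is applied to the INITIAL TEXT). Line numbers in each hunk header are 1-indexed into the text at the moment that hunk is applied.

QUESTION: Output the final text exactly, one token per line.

Hunk 1: at line 1 remove [zgk,utq] add [weeu,yewv] -> 9 lines: rejo ajuc weeu yewv khs roq dtmh fnbli pwi
Hunk 2: at line 3 remove [khs,roq,dtmh] add [ewdx] -> 7 lines: rejo ajuc weeu yewv ewdx fnbli pwi
Hunk 3: at line 2 remove [weeu,yewv,ewdx] add [soose,fes] -> 6 lines: rejo ajuc soose fes fnbli pwi
Hunk 4: at line 1 remove [ajuc,soose] add [clqdf,wqixe] -> 6 lines: rejo clqdf wqixe fes fnbli pwi
Hunk 5: at line 2 remove [wqixe,fes,fnbli] add [sndab,vlym] -> 5 lines: rejo clqdf sndab vlym pwi
Hunk 6: at line 1 remove [sndab] add [wjkos,ejxdg] -> 6 lines: rejo clqdf wjkos ejxdg vlym pwi
Hunk 7: at line 1 remove [clqdf,wjkos,ejxdg] add [riiu,mlrnu] -> 5 lines: rejo riiu mlrnu vlym pwi

Answer: rejo
riiu
mlrnu
vlym
pwi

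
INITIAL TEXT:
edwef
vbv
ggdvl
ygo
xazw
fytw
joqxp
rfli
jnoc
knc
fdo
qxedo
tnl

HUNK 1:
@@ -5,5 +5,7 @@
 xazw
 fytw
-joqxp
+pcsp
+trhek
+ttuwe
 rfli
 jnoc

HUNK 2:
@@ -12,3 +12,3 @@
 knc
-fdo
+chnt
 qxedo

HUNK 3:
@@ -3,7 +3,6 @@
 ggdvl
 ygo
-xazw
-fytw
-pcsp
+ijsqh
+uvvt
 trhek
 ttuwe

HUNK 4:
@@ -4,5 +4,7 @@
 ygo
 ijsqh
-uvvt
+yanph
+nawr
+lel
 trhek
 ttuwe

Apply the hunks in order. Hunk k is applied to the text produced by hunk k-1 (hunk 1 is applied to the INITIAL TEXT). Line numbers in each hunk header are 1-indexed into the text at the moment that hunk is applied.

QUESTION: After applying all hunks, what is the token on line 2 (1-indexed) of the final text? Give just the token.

Hunk 1: at line 5 remove [joqxp] add [pcsp,trhek,ttuwe] -> 15 lines: edwef vbv ggdvl ygo xazw fytw pcsp trhek ttuwe rfli jnoc knc fdo qxedo tnl
Hunk 2: at line 12 remove [fdo] add [chnt] -> 15 lines: edwef vbv ggdvl ygo xazw fytw pcsp trhek ttuwe rfli jnoc knc chnt qxedo tnl
Hunk 3: at line 3 remove [xazw,fytw,pcsp] add [ijsqh,uvvt] -> 14 lines: edwef vbv ggdvl ygo ijsqh uvvt trhek ttuwe rfli jnoc knc chnt qxedo tnl
Hunk 4: at line 4 remove [uvvt] add [yanph,nawr,lel] -> 16 lines: edwef vbv ggdvl ygo ijsqh yanph nawr lel trhek ttuwe rfli jnoc knc chnt qxedo tnl
Final line 2: vbv

Answer: vbv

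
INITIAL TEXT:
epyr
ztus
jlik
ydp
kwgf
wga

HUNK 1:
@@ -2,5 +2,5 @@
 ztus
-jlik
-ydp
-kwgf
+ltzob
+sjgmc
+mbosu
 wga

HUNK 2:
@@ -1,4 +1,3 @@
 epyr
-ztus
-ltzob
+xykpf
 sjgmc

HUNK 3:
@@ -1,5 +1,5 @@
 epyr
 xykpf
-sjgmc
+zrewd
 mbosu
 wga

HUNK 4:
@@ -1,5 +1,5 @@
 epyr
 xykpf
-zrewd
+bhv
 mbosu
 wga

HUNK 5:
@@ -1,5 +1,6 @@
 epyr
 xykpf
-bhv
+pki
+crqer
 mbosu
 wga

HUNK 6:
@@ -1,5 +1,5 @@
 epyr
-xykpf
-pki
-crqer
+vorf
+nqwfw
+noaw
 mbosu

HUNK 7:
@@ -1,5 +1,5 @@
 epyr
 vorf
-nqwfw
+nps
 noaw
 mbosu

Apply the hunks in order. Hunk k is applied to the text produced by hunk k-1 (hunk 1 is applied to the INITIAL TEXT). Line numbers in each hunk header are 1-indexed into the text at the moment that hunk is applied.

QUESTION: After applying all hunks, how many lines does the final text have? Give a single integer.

Hunk 1: at line 2 remove [jlik,ydp,kwgf] add [ltzob,sjgmc,mbosu] -> 6 lines: epyr ztus ltzob sjgmc mbosu wga
Hunk 2: at line 1 remove [ztus,ltzob] add [xykpf] -> 5 lines: epyr xykpf sjgmc mbosu wga
Hunk 3: at line 1 remove [sjgmc] add [zrewd] -> 5 lines: epyr xykpf zrewd mbosu wga
Hunk 4: at line 1 remove [zrewd] add [bhv] -> 5 lines: epyr xykpf bhv mbosu wga
Hunk 5: at line 1 remove [bhv] add [pki,crqer] -> 6 lines: epyr xykpf pki crqer mbosu wga
Hunk 6: at line 1 remove [xykpf,pki,crqer] add [vorf,nqwfw,noaw] -> 6 lines: epyr vorf nqwfw noaw mbosu wga
Hunk 7: at line 1 remove [nqwfw] add [nps] -> 6 lines: epyr vorf nps noaw mbosu wga
Final line count: 6

Answer: 6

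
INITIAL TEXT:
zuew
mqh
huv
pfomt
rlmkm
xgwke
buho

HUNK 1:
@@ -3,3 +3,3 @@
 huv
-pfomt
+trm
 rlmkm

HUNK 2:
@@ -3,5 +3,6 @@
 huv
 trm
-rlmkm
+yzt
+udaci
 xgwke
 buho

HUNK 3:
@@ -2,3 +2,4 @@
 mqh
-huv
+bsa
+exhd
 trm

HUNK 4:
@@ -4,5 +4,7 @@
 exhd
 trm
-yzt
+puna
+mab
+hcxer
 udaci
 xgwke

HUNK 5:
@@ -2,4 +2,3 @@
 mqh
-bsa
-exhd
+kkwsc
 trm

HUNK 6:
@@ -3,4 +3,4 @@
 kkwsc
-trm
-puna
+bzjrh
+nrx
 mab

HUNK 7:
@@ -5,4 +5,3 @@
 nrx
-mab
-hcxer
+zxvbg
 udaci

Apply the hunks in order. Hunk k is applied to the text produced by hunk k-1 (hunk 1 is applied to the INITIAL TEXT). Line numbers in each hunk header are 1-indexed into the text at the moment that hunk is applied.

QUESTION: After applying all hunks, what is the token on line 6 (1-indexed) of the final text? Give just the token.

Hunk 1: at line 3 remove [pfomt] add [trm] -> 7 lines: zuew mqh huv trm rlmkm xgwke buho
Hunk 2: at line 3 remove [rlmkm] add [yzt,udaci] -> 8 lines: zuew mqh huv trm yzt udaci xgwke buho
Hunk 3: at line 2 remove [huv] add [bsa,exhd] -> 9 lines: zuew mqh bsa exhd trm yzt udaci xgwke buho
Hunk 4: at line 4 remove [yzt] add [puna,mab,hcxer] -> 11 lines: zuew mqh bsa exhd trm puna mab hcxer udaci xgwke buho
Hunk 5: at line 2 remove [bsa,exhd] add [kkwsc] -> 10 lines: zuew mqh kkwsc trm puna mab hcxer udaci xgwke buho
Hunk 6: at line 3 remove [trm,puna] add [bzjrh,nrx] -> 10 lines: zuew mqh kkwsc bzjrh nrx mab hcxer udaci xgwke buho
Hunk 7: at line 5 remove [mab,hcxer] add [zxvbg] -> 9 lines: zuew mqh kkwsc bzjrh nrx zxvbg udaci xgwke buho
Final line 6: zxvbg

Answer: zxvbg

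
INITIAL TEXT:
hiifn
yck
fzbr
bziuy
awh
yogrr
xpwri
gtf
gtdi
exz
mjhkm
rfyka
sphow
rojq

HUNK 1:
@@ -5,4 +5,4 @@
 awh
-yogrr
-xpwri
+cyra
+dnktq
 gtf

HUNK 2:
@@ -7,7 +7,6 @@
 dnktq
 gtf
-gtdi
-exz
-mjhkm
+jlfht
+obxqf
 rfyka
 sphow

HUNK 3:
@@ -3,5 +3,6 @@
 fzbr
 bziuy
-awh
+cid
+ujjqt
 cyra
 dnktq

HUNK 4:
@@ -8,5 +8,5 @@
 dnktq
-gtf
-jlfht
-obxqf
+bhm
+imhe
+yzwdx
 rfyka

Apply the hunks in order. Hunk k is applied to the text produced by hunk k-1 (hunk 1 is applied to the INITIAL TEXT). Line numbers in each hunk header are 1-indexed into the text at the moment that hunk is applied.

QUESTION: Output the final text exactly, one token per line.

Hunk 1: at line 5 remove [yogrr,xpwri] add [cyra,dnktq] -> 14 lines: hiifn yck fzbr bziuy awh cyra dnktq gtf gtdi exz mjhkm rfyka sphow rojq
Hunk 2: at line 7 remove [gtdi,exz,mjhkm] add [jlfht,obxqf] -> 13 lines: hiifn yck fzbr bziuy awh cyra dnktq gtf jlfht obxqf rfyka sphow rojq
Hunk 3: at line 3 remove [awh] add [cid,ujjqt] -> 14 lines: hiifn yck fzbr bziuy cid ujjqt cyra dnktq gtf jlfht obxqf rfyka sphow rojq
Hunk 4: at line 8 remove [gtf,jlfht,obxqf] add [bhm,imhe,yzwdx] -> 14 lines: hiifn yck fzbr bziuy cid ujjqt cyra dnktq bhm imhe yzwdx rfyka sphow rojq

Answer: hiifn
yck
fzbr
bziuy
cid
ujjqt
cyra
dnktq
bhm
imhe
yzwdx
rfyka
sphow
rojq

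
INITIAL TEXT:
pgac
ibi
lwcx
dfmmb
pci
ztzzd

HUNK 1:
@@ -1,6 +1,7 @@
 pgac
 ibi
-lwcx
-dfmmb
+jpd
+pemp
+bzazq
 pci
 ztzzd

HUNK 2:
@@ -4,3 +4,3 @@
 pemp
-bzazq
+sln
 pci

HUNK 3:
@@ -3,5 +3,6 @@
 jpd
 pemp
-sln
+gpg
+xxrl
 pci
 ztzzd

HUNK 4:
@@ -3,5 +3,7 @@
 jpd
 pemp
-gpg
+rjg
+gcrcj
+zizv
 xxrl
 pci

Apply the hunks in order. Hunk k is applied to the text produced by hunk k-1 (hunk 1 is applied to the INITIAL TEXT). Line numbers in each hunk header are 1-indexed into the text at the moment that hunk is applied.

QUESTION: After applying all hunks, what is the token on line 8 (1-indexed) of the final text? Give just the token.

Answer: xxrl

Derivation:
Hunk 1: at line 1 remove [lwcx,dfmmb] add [jpd,pemp,bzazq] -> 7 lines: pgac ibi jpd pemp bzazq pci ztzzd
Hunk 2: at line 4 remove [bzazq] add [sln] -> 7 lines: pgac ibi jpd pemp sln pci ztzzd
Hunk 3: at line 3 remove [sln] add [gpg,xxrl] -> 8 lines: pgac ibi jpd pemp gpg xxrl pci ztzzd
Hunk 4: at line 3 remove [gpg] add [rjg,gcrcj,zizv] -> 10 lines: pgac ibi jpd pemp rjg gcrcj zizv xxrl pci ztzzd
Final line 8: xxrl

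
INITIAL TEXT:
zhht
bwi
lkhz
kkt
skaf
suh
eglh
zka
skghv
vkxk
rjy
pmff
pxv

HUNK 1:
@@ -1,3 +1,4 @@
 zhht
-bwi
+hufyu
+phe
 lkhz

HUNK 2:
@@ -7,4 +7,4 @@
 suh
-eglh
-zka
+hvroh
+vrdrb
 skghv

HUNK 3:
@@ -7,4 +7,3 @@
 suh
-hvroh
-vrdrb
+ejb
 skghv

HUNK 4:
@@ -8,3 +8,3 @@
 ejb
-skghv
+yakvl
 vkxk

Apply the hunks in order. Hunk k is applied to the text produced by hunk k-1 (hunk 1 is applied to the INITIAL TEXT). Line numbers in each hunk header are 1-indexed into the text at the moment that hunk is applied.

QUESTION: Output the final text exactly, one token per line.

Hunk 1: at line 1 remove [bwi] add [hufyu,phe] -> 14 lines: zhht hufyu phe lkhz kkt skaf suh eglh zka skghv vkxk rjy pmff pxv
Hunk 2: at line 7 remove [eglh,zka] add [hvroh,vrdrb] -> 14 lines: zhht hufyu phe lkhz kkt skaf suh hvroh vrdrb skghv vkxk rjy pmff pxv
Hunk 3: at line 7 remove [hvroh,vrdrb] add [ejb] -> 13 lines: zhht hufyu phe lkhz kkt skaf suh ejb skghv vkxk rjy pmff pxv
Hunk 4: at line 8 remove [skghv] add [yakvl] -> 13 lines: zhht hufyu phe lkhz kkt skaf suh ejb yakvl vkxk rjy pmff pxv

Answer: zhht
hufyu
phe
lkhz
kkt
skaf
suh
ejb
yakvl
vkxk
rjy
pmff
pxv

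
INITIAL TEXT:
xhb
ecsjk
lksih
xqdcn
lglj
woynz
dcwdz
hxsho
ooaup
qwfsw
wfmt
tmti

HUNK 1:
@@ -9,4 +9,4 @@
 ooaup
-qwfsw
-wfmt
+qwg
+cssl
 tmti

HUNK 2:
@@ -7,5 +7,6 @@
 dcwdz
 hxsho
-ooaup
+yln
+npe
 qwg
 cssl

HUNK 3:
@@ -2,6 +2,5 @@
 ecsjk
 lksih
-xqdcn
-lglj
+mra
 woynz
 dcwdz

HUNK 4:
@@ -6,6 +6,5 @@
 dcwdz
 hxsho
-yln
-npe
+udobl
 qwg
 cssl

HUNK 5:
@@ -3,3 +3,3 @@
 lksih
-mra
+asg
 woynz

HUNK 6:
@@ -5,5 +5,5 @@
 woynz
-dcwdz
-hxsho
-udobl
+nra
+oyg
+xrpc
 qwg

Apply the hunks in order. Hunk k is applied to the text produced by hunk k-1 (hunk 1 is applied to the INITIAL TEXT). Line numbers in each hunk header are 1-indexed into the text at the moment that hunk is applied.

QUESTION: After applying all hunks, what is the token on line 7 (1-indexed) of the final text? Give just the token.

Hunk 1: at line 9 remove [qwfsw,wfmt] add [qwg,cssl] -> 12 lines: xhb ecsjk lksih xqdcn lglj woynz dcwdz hxsho ooaup qwg cssl tmti
Hunk 2: at line 7 remove [ooaup] add [yln,npe] -> 13 lines: xhb ecsjk lksih xqdcn lglj woynz dcwdz hxsho yln npe qwg cssl tmti
Hunk 3: at line 2 remove [xqdcn,lglj] add [mra] -> 12 lines: xhb ecsjk lksih mra woynz dcwdz hxsho yln npe qwg cssl tmti
Hunk 4: at line 6 remove [yln,npe] add [udobl] -> 11 lines: xhb ecsjk lksih mra woynz dcwdz hxsho udobl qwg cssl tmti
Hunk 5: at line 3 remove [mra] add [asg] -> 11 lines: xhb ecsjk lksih asg woynz dcwdz hxsho udobl qwg cssl tmti
Hunk 6: at line 5 remove [dcwdz,hxsho,udobl] add [nra,oyg,xrpc] -> 11 lines: xhb ecsjk lksih asg woynz nra oyg xrpc qwg cssl tmti
Final line 7: oyg

Answer: oyg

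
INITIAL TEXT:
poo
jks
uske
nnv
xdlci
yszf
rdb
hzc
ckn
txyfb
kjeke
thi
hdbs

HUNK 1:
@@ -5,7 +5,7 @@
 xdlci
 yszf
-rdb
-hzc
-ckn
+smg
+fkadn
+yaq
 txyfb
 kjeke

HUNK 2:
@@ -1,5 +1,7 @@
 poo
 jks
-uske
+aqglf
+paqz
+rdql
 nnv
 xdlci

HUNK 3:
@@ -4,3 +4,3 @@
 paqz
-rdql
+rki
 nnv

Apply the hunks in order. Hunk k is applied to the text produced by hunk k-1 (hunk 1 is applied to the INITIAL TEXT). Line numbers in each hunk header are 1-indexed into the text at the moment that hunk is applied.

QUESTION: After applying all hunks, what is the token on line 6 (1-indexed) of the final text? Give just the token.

Hunk 1: at line 5 remove [rdb,hzc,ckn] add [smg,fkadn,yaq] -> 13 lines: poo jks uske nnv xdlci yszf smg fkadn yaq txyfb kjeke thi hdbs
Hunk 2: at line 1 remove [uske] add [aqglf,paqz,rdql] -> 15 lines: poo jks aqglf paqz rdql nnv xdlci yszf smg fkadn yaq txyfb kjeke thi hdbs
Hunk 3: at line 4 remove [rdql] add [rki] -> 15 lines: poo jks aqglf paqz rki nnv xdlci yszf smg fkadn yaq txyfb kjeke thi hdbs
Final line 6: nnv

Answer: nnv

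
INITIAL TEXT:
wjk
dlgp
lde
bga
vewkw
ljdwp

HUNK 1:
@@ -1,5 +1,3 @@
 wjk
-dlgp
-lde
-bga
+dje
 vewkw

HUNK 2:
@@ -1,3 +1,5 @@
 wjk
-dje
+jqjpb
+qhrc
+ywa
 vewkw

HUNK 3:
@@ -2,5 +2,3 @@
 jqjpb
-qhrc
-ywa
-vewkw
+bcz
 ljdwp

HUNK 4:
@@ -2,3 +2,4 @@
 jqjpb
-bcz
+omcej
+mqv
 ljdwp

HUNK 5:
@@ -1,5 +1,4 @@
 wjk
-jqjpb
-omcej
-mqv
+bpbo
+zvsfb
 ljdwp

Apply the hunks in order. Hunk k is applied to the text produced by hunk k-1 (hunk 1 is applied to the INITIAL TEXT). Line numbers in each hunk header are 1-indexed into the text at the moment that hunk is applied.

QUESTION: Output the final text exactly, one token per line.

Hunk 1: at line 1 remove [dlgp,lde,bga] add [dje] -> 4 lines: wjk dje vewkw ljdwp
Hunk 2: at line 1 remove [dje] add [jqjpb,qhrc,ywa] -> 6 lines: wjk jqjpb qhrc ywa vewkw ljdwp
Hunk 3: at line 2 remove [qhrc,ywa,vewkw] add [bcz] -> 4 lines: wjk jqjpb bcz ljdwp
Hunk 4: at line 2 remove [bcz] add [omcej,mqv] -> 5 lines: wjk jqjpb omcej mqv ljdwp
Hunk 5: at line 1 remove [jqjpb,omcej,mqv] add [bpbo,zvsfb] -> 4 lines: wjk bpbo zvsfb ljdwp

Answer: wjk
bpbo
zvsfb
ljdwp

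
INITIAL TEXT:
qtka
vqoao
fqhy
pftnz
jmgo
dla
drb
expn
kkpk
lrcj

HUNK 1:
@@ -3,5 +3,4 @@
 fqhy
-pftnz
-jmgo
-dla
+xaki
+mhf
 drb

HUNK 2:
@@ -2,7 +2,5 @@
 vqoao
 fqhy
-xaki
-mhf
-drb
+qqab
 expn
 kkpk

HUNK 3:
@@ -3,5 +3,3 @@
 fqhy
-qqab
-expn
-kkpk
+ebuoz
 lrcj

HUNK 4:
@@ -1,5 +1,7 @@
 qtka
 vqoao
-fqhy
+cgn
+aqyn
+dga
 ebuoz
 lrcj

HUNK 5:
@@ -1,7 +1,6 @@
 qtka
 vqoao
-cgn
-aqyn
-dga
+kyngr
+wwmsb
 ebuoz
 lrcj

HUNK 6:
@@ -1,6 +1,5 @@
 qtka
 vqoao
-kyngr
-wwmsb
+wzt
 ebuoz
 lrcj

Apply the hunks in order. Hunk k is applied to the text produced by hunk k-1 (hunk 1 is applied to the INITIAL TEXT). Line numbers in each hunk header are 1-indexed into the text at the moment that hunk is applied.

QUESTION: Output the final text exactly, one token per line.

Hunk 1: at line 3 remove [pftnz,jmgo,dla] add [xaki,mhf] -> 9 lines: qtka vqoao fqhy xaki mhf drb expn kkpk lrcj
Hunk 2: at line 2 remove [xaki,mhf,drb] add [qqab] -> 7 lines: qtka vqoao fqhy qqab expn kkpk lrcj
Hunk 3: at line 3 remove [qqab,expn,kkpk] add [ebuoz] -> 5 lines: qtka vqoao fqhy ebuoz lrcj
Hunk 4: at line 1 remove [fqhy] add [cgn,aqyn,dga] -> 7 lines: qtka vqoao cgn aqyn dga ebuoz lrcj
Hunk 5: at line 1 remove [cgn,aqyn,dga] add [kyngr,wwmsb] -> 6 lines: qtka vqoao kyngr wwmsb ebuoz lrcj
Hunk 6: at line 1 remove [kyngr,wwmsb] add [wzt] -> 5 lines: qtka vqoao wzt ebuoz lrcj

Answer: qtka
vqoao
wzt
ebuoz
lrcj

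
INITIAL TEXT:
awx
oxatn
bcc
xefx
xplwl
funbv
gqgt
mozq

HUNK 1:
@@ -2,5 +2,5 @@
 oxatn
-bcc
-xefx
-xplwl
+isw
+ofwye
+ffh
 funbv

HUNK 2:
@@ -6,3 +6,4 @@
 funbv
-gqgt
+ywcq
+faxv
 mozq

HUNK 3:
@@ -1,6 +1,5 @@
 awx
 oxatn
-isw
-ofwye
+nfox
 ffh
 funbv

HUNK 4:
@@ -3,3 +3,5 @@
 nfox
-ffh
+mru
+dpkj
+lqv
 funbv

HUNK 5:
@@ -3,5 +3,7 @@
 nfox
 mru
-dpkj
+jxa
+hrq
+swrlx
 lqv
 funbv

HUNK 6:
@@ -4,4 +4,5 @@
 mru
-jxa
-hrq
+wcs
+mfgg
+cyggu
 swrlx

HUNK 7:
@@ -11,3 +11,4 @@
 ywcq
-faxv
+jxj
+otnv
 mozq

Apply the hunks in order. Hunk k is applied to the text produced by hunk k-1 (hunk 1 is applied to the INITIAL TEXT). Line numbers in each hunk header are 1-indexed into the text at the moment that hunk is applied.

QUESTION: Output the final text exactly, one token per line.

Hunk 1: at line 2 remove [bcc,xefx,xplwl] add [isw,ofwye,ffh] -> 8 lines: awx oxatn isw ofwye ffh funbv gqgt mozq
Hunk 2: at line 6 remove [gqgt] add [ywcq,faxv] -> 9 lines: awx oxatn isw ofwye ffh funbv ywcq faxv mozq
Hunk 3: at line 1 remove [isw,ofwye] add [nfox] -> 8 lines: awx oxatn nfox ffh funbv ywcq faxv mozq
Hunk 4: at line 3 remove [ffh] add [mru,dpkj,lqv] -> 10 lines: awx oxatn nfox mru dpkj lqv funbv ywcq faxv mozq
Hunk 5: at line 3 remove [dpkj] add [jxa,hrq,swrlx] -> 12 lines: awx oxatn nfox mru jxa hrq swrlx lqv funbv ywcq faxv mozq
Hunk 6: at line 4 remove [jxa,hrq] add [wcs,mfgg,cyggu] -> 13 lines: awx oxatn nfox mru wcs mfgg cyggu swrlx lqv funbv ywcq faxv mozq
Hunk 7: at line 11 remove [faxv] add [jxj,otnv] -> 14 lines: awx oxatn nfox mru wcs mfgg cyggu swrlx lqv funbv ywcq jxj otnv mozq

Answer: awx
oxatn
nfox
mru
wcs
mfgg
cyggu
swrlx
lqv
funbv
ywcq
jxj
otnv
mozq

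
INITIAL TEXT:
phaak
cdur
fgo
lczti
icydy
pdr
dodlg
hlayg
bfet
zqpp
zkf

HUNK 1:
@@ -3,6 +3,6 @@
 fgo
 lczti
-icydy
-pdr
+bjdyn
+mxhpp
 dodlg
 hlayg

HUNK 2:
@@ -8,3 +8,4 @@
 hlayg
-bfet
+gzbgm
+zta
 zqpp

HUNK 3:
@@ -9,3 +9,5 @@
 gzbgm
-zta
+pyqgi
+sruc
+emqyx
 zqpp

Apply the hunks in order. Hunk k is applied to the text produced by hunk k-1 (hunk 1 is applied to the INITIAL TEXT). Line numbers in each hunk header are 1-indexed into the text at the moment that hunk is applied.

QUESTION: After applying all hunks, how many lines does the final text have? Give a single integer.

Answer: 14

Derivation:
Hunk 1: at line 3 remove [icydy,pdr] add [bjdyn,mxhpp] -> 11 lines: phaak cdur fgo lczti bjdyn mxhpp dodlg hlayg bfet zqpp zkf
Hunk 2: at line 8 remove [bfet] add [gzbgm,zta] -> 12 lines: phaak cdur fgo lczti bjdyn mxhpp dodlg hlayg gzbgm zta zqpp zkf
Hunk 3: at line 9 remove [zta] add [pyqgi,sruc,emqyx] -> 14 lines: phaak cdur fgo lczti bjdyn mxhpp dodlg hlayg gzbgm pyqgi sruc emqyx zqpp zkf
Final line count: 14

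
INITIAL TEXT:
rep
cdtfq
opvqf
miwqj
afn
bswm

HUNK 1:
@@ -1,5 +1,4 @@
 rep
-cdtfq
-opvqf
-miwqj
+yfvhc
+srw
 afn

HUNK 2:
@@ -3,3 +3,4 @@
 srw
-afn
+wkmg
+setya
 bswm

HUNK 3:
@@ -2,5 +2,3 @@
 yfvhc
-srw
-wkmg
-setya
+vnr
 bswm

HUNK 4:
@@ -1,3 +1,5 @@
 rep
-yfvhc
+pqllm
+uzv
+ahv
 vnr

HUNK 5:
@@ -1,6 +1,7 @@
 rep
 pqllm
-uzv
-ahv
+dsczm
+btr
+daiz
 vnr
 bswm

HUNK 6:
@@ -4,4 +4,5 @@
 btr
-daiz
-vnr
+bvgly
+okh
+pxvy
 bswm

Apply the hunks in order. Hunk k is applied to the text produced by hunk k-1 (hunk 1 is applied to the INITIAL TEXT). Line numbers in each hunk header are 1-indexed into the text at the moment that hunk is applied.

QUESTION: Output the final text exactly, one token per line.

Hunk 1: at line 1 remove [cdtfq,opvqf,miwqj] add [yfvhc,srw] -> 5 lines: rep yfvhc srw afn bswm
Hunk 2: at line 3 remove [afn] add [wkmg,setya] -> 6 lines: rep yfvhc srw wkmg setya bswm
Hunk 3: at line 2 remove [srw,wkmg,setya] add [vnr] -> 4 lines: rep yfvhc vnr bswm
Hunk 4: at line 1 remove [yfvhc] add [pqllm,uzv,ahv] -> 6 lines: rep pqllm uzv ahv vnr bswm
Hunk 5: at line 1 remove [uzv,ahv] add [dsczm,btr,daiz] -> 7 lines: rep pqllm dsczm btr daiz vnr bswm
Hunk 6: at line 4 remove [daiz,vnr] add [bvgly,okh,pxvy] -> 8 lines: rep pqllm dsczm btr bvgly okh pxvy bswm

Answer: rep
pqllm
dsczm
btr
bvgly
okh
pxvy
bswm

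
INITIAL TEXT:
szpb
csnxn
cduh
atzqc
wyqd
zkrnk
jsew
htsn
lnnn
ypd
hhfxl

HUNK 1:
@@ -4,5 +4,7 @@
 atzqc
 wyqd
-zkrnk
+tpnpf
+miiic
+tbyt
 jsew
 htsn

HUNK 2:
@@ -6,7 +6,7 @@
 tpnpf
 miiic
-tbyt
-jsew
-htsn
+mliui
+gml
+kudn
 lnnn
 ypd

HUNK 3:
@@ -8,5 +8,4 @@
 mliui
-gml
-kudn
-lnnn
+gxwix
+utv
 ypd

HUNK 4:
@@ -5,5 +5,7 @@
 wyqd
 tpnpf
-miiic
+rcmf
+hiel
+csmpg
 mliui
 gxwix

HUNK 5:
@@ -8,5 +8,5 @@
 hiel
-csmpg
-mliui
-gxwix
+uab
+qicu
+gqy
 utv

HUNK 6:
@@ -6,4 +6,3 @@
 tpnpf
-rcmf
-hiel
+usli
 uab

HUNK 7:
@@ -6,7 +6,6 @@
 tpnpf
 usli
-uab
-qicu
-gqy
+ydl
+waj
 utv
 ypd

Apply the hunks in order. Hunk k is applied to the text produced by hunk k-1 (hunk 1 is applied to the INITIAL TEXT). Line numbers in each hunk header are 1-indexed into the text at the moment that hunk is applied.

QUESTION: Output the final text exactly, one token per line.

Hunk 1: at line 4 remove [zkrnk] add [tpnpf,miiic,tbyt] -> 13 lines: szpb csnxn cduh atzqc wyqd tpnpf miiic tbyt jsew htsn lnnn ypd hhfxl
Hunk 2: at line 6 remove [tbyt,jsew,htsn] add [mliui,gml,kudn] -> 13 lines: szpb csnxn cduh atzqc wyqd tpnpf miiic mliui gml kudn lnnn ypd hhfxl
Hunk 3: at line 8 remove [gml,kudn,lnnn] add [gxwix,utv] -> 12 lines: szpb csnxn cduh atzqc wyqd tpnpf miiic mliui gxwix utv ypd hhfxl
Hunk 4: at line 5 remove [miiic] add [rcmf,hiel,csmpg] -> 14 lines: szpb csnxn cduh atzqc wyqd tpnpf rcmf hiel csmpg mliui gxwix utv ypd hhfxl
Hunk 5: at line 8 remove [csmpg,mliui,gxwix] add [uab,qicu,gqy] -> 14 lines: szpb csnxn cduh atzqc wyqd tpnpf rcmf hiel uab qicu gqy utv ypd hhfxl
Hunk 6: at line 6 remove [rcmf,hiel] add [usli] -> 13 lines: szpb csnxn cduh atzqc wyqd tpnpf usli uab qicu gqy utv ypd hhfxl
Hunk 7: at line 6 remove [uab,qicu,gqy] add [ydl,waj] -> 12 lines: szpb csnxn cduh atzqc wyqd tpnpf usli ydl waj utv ypd hhfxl

Answer: szpb
csnxn
cduh
atzqc
wyqd
tpnpf
usli
ydl
waj
utv
ypd
hhfxl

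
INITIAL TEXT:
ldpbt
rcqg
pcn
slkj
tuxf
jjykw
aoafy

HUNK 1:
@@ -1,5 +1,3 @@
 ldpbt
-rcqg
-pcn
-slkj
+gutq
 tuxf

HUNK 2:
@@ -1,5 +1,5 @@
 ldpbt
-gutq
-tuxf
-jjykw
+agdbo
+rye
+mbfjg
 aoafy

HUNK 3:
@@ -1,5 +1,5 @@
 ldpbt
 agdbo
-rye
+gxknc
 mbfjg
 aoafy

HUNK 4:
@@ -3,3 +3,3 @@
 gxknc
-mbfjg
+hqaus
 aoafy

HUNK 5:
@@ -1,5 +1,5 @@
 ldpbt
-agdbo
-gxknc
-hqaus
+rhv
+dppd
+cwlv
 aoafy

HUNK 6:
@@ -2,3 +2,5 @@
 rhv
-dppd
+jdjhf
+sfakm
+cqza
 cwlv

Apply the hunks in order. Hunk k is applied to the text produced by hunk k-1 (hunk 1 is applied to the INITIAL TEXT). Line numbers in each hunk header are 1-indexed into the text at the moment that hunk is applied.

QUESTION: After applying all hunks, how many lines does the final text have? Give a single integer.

Answer: 7

Derivation:
Hunk 1: at line 1 remove [rcqg,pcn,slkj] add [gutq] -> 5 lines: ldpbt gutq tuxf jjykw aoafy
Hunk 2: at line 1 remove [gutq,tuxf,jjykw] add [agdbo,rye,mbfjg] -> 5 lines: ldpbt agdbo rye mbfjg aoafy
Hunk 3: at line 1 remove [rye] add [gxknc] -> 5 lines: ldpbt agdbo gxknc mbfjg aoafy
Hunk 4: at line 3 remove [mbfjg] add [hqaus] -> 5 lines: ldpbt agdbo gxknc hqaus aoafy
Hunk 5: at line 1 remove [agdbo,gxknc,hqaus] add [rhv,dppd,cwlv] -> 5 lines: ldpbt rhv dppd cwlv aoafy
Hunk 6: at line 2 remove [dppd] add [jdjhf,sfakm,cqza] -> 7 lines: ldpbt rhv jdjhf sfakm cqza cwlv aoafy
Final line count: 7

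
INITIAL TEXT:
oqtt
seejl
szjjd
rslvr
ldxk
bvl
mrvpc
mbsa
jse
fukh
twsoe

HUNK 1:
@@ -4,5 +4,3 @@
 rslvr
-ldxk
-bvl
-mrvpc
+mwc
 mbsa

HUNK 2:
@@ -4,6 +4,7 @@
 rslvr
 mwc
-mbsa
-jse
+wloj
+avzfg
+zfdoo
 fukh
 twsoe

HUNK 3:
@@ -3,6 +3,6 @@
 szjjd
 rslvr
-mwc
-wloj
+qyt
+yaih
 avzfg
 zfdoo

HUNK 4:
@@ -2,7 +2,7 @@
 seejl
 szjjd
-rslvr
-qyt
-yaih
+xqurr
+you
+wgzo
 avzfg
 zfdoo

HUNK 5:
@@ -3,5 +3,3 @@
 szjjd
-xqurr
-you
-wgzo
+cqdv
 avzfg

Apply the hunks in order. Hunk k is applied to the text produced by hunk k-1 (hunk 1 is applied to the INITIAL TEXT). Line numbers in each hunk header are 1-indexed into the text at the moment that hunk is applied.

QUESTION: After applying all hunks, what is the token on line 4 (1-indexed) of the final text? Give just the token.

Hunk 1: at line 4 remove [ldxk,bvl,mrvpc] add [mwc] -> 9 lines: oqtt seejl szjjd rslvr mwc mbsa jse fukh twsoe
Hunk 2: at line 4 remove [mbsa,jse] add [wloj,avzfg,zfdoo] -> 10 lines: oqtt seejl szjjd rslvr mwc wloj avzfg zfdoo fukh twsoe
Hunk 3: at line 3 remove [mwc,wloj] add [qyt,yaih] -> 10 lines: oqtt seejl szjjd rslvr qyt yaih avzfg zfdoo fukh twsoe
Hunk 4: at line 2 remove [rslvr,qyt,yaih] add [xqurr,you,wgzo] -> 10 lines: oqtt seejl szjjd xqurr you wgzo avzfg zfdoo fukh twsoe
Hunk 5: at line 3 remove [xqurr,you,wgzo] add [cqdv] -> 8 lines: oqtt seejl szjjd cqdv avzfg zfdoo fukh twsoe
Final line 4: cqdv

Answer: cqdv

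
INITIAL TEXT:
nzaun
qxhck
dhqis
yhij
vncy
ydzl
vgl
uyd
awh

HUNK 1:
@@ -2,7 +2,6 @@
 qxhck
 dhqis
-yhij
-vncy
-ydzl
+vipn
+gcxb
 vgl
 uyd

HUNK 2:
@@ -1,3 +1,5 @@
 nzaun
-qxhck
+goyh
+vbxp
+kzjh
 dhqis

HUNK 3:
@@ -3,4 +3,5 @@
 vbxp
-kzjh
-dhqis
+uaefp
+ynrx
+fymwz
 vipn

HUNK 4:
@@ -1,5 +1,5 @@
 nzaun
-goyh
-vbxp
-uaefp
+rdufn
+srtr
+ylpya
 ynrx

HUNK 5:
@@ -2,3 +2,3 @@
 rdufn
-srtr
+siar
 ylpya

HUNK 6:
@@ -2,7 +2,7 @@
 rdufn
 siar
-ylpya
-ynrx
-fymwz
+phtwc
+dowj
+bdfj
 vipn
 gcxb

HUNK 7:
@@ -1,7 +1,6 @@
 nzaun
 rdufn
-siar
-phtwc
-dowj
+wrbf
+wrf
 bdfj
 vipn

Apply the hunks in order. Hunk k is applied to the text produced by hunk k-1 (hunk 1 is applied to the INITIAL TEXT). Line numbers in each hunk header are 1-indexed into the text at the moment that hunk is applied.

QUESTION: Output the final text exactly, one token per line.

Hunk 1: at line 2 remove [yhij,vncy,ydzl] add [vipn,gcxb] -> 8 lines: nzaun qxhck dhqis vipn gcxb vgl uyd awh
Hunk 2: at line 1 remove [qxhck] add [goyh,vbxp,kzjh] -> 10 lines: nzaun goyh vbxp kzjh dhqis vipn gcxb vgl uyd awh
Hunk 3: at line 3 remove [kzjh,dhqis] add [uaefp,ynrx,fymwz] -> 11 lines: nzaun goyh vbxp uaefp ynrx fymwz vipn gcxb vgl uyd awh
Hunk 4: at line 1 remove [goyh,vbxp,uaefp] add [rdufn,srtr,ylpya] -> 11 lines: nzaun rdufn srtr ylpya ynrx fymwz vipn gcxb vgl uyd awh
Hunk 5: at line 2 remove [srtr] add [siar] -> 11 lines: nzaun rdufn siar ylpya ynrx fymwz vipn gcxb vgl uyd awh
Hunk 6: at line 2 remove [ylpya,ynrx,fymwz] add [phtwc,dowj,bdfj] -> 11 lines: nzaun rdufn siar phtwc dowj bdfj vipn gcxb vgl uyd awh
Hunk 7: at line 1 remove [siar,phtwc,dowj] add [wrbf,wrf] -> 10 lines: nzaun rdufn wrbf wrf bdfj vipn gcxb vgl uyd awh

Answer: nzaun
rdufn
wrbf
wrf
bdfj
vipn
gcxb
vgl
uyd
awh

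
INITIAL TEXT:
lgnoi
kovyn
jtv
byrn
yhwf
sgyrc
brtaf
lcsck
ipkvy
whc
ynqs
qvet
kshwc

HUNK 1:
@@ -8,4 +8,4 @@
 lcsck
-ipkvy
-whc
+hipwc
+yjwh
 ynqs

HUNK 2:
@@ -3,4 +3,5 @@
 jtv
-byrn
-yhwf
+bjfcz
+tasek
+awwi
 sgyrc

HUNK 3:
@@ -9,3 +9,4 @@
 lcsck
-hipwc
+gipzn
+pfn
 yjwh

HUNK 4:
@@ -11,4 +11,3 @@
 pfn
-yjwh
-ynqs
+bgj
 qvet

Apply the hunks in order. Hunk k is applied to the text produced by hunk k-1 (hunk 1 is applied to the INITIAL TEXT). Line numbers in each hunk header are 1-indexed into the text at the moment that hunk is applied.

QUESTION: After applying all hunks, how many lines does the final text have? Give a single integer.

Answer: 14

Derivation:
Hunk 1: at line 8 remove [ipkvy,whc] add [hipwc,yjwh] -> 13 lines: lgnoi kovyn jtv byrn yhwf sgyrc brtaf lcsck hipwc yjwh ynqs qvet kshwc
Hunk 2: at line 3 remove [byrn,yhwf] add [bjfcz,tasek,awwi] -> 14 lines: lgnoi kovyn jtv bjfcz tasek awwi sgyrc brtaf lcsck hipwc yjwh ynqs qvet kshwc
Hunk 3: at line 9 remove [hipwc] add [gipzn,pfn] -> 15 lines: lgnoi kovyn jtv bjfcz tasek awwi sgyrc brtaf lcsck gipzn pfn yjwh ynqs qvet kshwc
Hunk 4: at line 11 remove [yjwh,ynqs] add [bgj] -> 14 lines: lgnoi kovyn jtv bjfcz tasek awwi sgyrc brtaf lcsck gipzn pfn bgj qvet kshwc
Final line count: 14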